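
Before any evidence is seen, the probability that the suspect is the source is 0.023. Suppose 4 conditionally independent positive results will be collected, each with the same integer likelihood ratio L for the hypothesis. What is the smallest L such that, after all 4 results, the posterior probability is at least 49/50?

7

Prior odds = 0.023/0.977 = 23/977.
Target odds = 0.98/0.02 = 49.
Need L⁴ ≥ 49 ÷ (23/977) = 47873/23.
6⁴ = 1296 < 47873/23 ≤ 2401 = 7⁴, so L = 7.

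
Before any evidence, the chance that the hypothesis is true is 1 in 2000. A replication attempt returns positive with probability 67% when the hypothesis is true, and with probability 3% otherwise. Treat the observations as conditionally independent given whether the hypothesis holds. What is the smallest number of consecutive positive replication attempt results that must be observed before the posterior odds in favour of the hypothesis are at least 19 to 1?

4

Prior odds = 0.0005/0.9995 = 1/1999.
Likelihood ratio of a positive result = 0.67/0.03 = 67/3.
Target odds = 19.
Require (67/3)ⁿ ≥ 19 ÷ (1/1999) = 37981.
(67/3)³ = 300763/27 falls short of 37981 but (67/3)⁴ = 20151121/81 reaches it, so n = 4.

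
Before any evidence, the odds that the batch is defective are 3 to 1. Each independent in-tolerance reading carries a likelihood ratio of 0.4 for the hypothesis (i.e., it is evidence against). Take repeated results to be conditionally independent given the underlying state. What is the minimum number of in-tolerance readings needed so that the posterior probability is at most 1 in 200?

7

Prior odds = 3.
Likelihood ratio per in-tolerance reading = 0.4.
Target odds: 0.005 ÷ 0.995 = 1/199.
Require 0.4ⁿ ≤ 1/199 ÷ 3 = 1/597.
0.4⁶ = 64/15625 is still above 1/597 but 0.4⁷ = 128/78125 is at or below it, so n = 7.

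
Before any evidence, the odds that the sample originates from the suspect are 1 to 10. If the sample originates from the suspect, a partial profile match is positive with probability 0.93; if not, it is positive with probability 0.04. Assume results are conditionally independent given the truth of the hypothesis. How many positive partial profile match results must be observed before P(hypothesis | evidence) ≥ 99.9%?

3

Prior odds = 0.1.
Likelihood ratio of a positive = 0.93/0.04 = 23.25.
Target odds: 0.999 ÷ 0.001 = 999.
Need 0.1 × 23.25ⁿ ≥ 999, i.e. 23.25ⁿ ≥ 9990.
23.25² = 540.5625 falls short of 9990 but 23.25³ = 804357/64 reaches it, so n = 3.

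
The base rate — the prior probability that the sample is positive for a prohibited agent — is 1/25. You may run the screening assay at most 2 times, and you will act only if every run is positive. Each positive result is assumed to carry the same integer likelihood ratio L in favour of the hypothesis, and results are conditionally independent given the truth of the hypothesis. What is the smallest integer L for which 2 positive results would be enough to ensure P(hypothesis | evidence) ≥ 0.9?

15

Prior odds = 0.04/0.96 = 1/24.
Target odds = 0.9/0.1 = 9.
Need L² ≥ 9 ÷ (1/24) = 216.
14² = 196 < 216 ≤ 225 = 15², so L = 15.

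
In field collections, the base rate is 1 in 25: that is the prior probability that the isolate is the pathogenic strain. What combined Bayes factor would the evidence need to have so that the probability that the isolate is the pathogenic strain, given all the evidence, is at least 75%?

72

Prior odds = 0.04/0.96 = 1/24.
Target odds = 0.75/0.25 = 3.
Required Bayes factor = 3 ÷ (1/24) = 72.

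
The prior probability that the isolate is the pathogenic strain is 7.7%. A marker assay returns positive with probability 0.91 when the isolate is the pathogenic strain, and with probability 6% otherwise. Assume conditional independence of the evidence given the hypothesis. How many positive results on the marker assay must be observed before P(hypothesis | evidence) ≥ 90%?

Prior odds: 0.077 ÷ 0.923 = 77/923.
Likelihood ratio of a positive result = 0.91/0.06 = 91/6.
Target odds: 0.9 ÷ 0.1 = 9.
Require (91/6)ⁿ ≥ 9 ÷ (77/923) = 8307/77.
(91/6)¹ = 91/6 falls short of 8307/77 but (91/6)² = 8281/36 reaches it, so n = 2.

2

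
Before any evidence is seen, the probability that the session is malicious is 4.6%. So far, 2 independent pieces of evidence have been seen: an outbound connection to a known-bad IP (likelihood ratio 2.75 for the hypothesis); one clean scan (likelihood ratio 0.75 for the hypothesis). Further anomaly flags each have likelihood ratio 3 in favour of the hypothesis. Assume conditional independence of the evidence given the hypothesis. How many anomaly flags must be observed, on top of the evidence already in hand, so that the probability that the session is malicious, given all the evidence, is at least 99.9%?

Prior odds = 0.046/0.954 = 23/477.
Combined Bayes factor of the evidence already in hand = 2.75 × 0.75 = 2.0625.
Odds after that evidence = (23/477) × 2.0625 = 253/2544.
Target odds = 0.999/0.001 = 999.
Need 3ⁿ ≥ 999 ÷ (253/2544) = 2541456/253.
3⁸ = 6561 falls short of 2541456/253 but 3⁹ = 19683 reaches it, so n = 9.

9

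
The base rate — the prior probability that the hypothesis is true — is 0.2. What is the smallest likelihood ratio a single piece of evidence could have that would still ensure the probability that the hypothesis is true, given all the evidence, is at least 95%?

Prior odds = 0.2/0.8 = 0.25.
Target odds = 0.95/0.05 = 19.
Required Bayes factor = 19 ÷ 0.25 = 76.

76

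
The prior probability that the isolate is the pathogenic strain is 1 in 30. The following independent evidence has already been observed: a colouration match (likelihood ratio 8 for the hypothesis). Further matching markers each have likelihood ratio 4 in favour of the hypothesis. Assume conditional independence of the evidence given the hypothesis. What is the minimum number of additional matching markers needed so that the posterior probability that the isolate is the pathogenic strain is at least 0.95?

4

Prior odds = (1/30)/(29/30) = 1/29.
Bayes factor of the evidence already in hand = 8.
Odds after that evidence = (1/29) × 8 = 8/29.
Target odds = 0.95/0.05 = 19.
Need 4ⁿ ≥ 19 ÷ (8/29) = 68.875.
4³ = 64 falls short of 68.875 but 4⁴ = 256 reaches it, so n = 4.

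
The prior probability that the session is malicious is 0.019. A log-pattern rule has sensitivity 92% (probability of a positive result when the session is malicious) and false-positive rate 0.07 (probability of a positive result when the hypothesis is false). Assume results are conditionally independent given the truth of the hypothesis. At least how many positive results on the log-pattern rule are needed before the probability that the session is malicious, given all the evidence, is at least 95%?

3

Prior odds = 0.019/0.981 = 19/981.
Likelihood ratio of a positive result = 0.92/0.07 = 92/7.
Target posterior odds = 0.95/0.05 = 19.
Require (92/7)ⁿ ≥ 19 ÷ (19/981) = 981.
(92/7)² = 8464/49 falls short of 981 but (92/7)³ = 778688/343 reaches it, so n = 3.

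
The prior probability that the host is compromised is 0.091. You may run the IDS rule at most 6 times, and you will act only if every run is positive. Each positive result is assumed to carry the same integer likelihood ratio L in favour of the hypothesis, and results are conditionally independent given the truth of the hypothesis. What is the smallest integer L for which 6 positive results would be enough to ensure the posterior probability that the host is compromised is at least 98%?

Prior odds = 0.091/0.909 = 91/909.
Target odds = 0.98/0.02 = 49.
Need L⁶ ≥ 49 ÷ (91/909) = 6363/13.
2⁶ = 64 < 6363/13 ≤ 729 = 3⁶, so L = 3.

3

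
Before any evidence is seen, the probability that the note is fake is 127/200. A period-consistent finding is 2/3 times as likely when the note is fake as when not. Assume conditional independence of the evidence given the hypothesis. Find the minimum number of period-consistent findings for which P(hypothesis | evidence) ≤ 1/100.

13

Prior odds = 0.635/0.365 = 127/73.
Likelihood ratio per period-consistent finding = 2/3.
Target posterior odds = 0.01/0.99 = 1/99.
Require (2/3)ⁿ ≤ 1/99 ÷ (127/73) = 73/12573.
(2/3)¹² = 4096/531441 is still above 73/12573 but (2/3)¹³ = 8192/1594323 is at or below it, so n = 13.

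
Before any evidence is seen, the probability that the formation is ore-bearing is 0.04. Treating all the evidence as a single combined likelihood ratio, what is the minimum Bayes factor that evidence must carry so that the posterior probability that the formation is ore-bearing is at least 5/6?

Prior odds = 0.04/0.96 = 1/24.
Target odds = (5/6)/(1/6) = 5.
Required Bayes factor = 5 ÷ (1/24) = 120.

120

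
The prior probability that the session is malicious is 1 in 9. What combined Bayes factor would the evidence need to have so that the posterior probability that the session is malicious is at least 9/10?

72

Prior odds = (1/9)/(8/9) = 0.125.
Target odds = 0.9/0.1 = 9.
Required Bayes factor = 9 ÷ 0.125 = 72.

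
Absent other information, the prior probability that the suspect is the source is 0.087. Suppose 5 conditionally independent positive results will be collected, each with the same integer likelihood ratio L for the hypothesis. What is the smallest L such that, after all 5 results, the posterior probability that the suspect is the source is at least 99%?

Prior odds = 0.087/0.913 = 87/913.
Target odds = 0.99/0.01 = 99.
Need L⁵ ≥ 99 ÷ (87/913) = 30129/29.
4⁵ = 1024 < 30129/29 ≤ 3125 = 5⁵, so L = 5.

5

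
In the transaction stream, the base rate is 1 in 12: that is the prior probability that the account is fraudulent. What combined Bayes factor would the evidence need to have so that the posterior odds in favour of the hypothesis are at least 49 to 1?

539

Prior odds = (1/12)/(11/12) = 1/11.
Target odds = 49.
Required Bayes factor = 49 ÷ (1/11) = 539.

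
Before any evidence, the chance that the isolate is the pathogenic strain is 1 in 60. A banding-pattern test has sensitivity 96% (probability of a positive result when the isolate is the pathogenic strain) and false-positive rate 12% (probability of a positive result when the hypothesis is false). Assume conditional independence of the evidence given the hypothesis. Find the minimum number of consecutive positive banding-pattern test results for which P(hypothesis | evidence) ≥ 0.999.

6

Prior odds: (1/60) ÷ (59/60) = 1/59.
Likelihood ratio of a positive result = 0.96/0.12 = 8.
Target odds: 0.999 ÷ 0.001 = 999.
Need (1/59) × 8ⁿ ≥ 999, i.e. 8ⁿ ≥ 58941.
8⁵ = 32768 falls short of 58941 but 8⁶ = 262144 reaches it, so n = 6.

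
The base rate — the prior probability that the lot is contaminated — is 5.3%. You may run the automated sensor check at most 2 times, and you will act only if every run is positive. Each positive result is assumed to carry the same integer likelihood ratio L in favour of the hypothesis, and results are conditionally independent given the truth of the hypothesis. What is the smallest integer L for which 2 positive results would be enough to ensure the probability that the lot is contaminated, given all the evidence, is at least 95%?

Prior odds = 0.053/0.947 = 53/947.
Target odds = 0.95/0.05 = 19.
Need L² ≥ 19 ÷ (53/947) = 17993/53.
18² = 324 < 17993/53 ≤ 361 = 19², so L = 19.

19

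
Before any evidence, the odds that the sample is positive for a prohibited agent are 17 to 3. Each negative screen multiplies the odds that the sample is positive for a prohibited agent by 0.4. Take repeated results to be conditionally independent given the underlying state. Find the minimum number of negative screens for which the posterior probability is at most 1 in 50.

7

Prior odds = 17/3.
Likelihood ratio per negative screen = 0.4.
Target odds: 0.02 ÷ 0.98 = 1/49.
Need (17/3) × 0.4ⁿ ≤ 1/49, i.e. 0.4ⁿ ≤ 3/833.
0.4⁶ = 64/15625 is still above 3/833 but 0.4⁷ = 128/78125 is at or below it, so n = 7.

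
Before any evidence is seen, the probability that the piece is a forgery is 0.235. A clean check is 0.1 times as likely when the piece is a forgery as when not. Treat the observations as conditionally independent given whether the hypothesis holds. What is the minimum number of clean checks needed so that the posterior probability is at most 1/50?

2

Prior odds = 0.235/0.765 = 47/153.
Likelihood ratio per clean check = 0.1.
Target odds: 0.02 ÷ 0.98 = 1/49.
Require 0.1ⁿ ≤ 1/49 ÷ (47/153) = 153/2303.
0.1¹ = 0.1 is still above 153/2303 but 0.1² = 0.01 is at or below it, so n = 2.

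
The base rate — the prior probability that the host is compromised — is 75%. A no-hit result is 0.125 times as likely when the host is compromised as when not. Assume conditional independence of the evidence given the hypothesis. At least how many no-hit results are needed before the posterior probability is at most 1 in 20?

2

Prior odds = 0.75/0.25 = 3.
Likelihood ratio per no-hit result = 0.125.
Target posterior odds = 0.05/0.95 = 1/19.
Require 0.125ⁿ ≤ 1/19 ÷ 3 = 1/57.
0.125¹ = 0.125 is still above 1/57 but 0.125² = 0.015625 is at or below it, so n = 2.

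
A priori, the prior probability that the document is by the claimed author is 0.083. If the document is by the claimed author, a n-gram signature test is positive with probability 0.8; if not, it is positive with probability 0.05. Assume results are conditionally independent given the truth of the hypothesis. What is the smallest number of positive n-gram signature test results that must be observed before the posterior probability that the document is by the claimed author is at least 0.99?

Prior odds = 0.083/0.917 = 83/917.
Likelihood ratio of a positive = 0.8/0.05 = 16.
Target posterior odds = 0.99/0.01 = 99.
Need (83/917) × 16ⁿ ≥ 99, i.e. 16ⁿ ≥ 90783/83.
16² = 256 falls short of 90783/83 but 16³ = 4096 reaches it, so n = 3.

3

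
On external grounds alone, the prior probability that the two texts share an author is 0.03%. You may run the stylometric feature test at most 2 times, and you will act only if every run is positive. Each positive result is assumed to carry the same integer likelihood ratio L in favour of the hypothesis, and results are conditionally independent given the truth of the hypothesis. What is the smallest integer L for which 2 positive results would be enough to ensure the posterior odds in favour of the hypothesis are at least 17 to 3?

Prior odds = 0.0003/0.9997 = 3/9997.
Target odds = 17/3.
Need L² ≥ 17/3 ÷ (3/9997) = 169949/9.
137² = 18769 < 169949/9 ≤ 19044 = 138², so L = 138.

138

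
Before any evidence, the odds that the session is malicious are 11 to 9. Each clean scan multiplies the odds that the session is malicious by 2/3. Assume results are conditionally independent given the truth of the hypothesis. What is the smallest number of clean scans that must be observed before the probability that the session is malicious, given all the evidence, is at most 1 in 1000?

18

Prior odds = 11/9.
Likelihood ratio per clean scan = 2/3.
Target odds: 0.001 ÷ 0.999 = 1/999.
Need (11/9) × (2/3)ⁿ ≤ 1/999, i.e. (2/3)ⁿ ≤ 1/1221.
(2/3)¹⁷ = 131072/129140163 is still above 1/1221 but (2/3)¹⁸ = 262144/387420489 is at or below it, so n = 18.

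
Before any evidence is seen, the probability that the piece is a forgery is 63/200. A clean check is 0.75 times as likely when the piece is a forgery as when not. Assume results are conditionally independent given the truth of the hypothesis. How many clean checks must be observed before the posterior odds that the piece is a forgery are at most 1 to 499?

19

Prior odds: 0.315 ÷ 0.685 = 63/137.
Likelihood ratio per clean check = 0.75.
Target odds = 1/499.
Need (63/137) × 0.75ⁿ ≤ 1/499, i.e. 0.75ⁿ ≤ 137/31437.
0.75¹⁸ ≈0.00563771 is still above 137/31437 but 0.75¹⁹ ≈0.00422828 is at or below it, so n = 19.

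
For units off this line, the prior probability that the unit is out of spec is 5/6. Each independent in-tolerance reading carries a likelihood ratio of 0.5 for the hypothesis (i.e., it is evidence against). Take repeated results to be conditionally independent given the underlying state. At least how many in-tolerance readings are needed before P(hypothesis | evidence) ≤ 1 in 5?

Prior odds: (5/6) ÷ (1/6) = 5.
Likelihood ratio per in-tolerance reading = 0.5.
Target odds: 0.2 ÷ 0.8 = 0.25.
Need 5 × 0.5ⁿ ≤ 0.25, i.e. 0.5ⁿ ≤ 0.05.
0.5⁴ = 0.0625 is still above 0.05 but 0.5⁵ = 0.03125 is at or below it, so n = 5.

5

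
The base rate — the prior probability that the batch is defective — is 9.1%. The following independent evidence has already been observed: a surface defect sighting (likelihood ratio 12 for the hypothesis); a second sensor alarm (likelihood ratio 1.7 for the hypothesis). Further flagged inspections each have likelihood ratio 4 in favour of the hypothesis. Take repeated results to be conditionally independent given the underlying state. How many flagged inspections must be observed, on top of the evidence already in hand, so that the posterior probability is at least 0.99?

3

Prior odds = 0.091/0.909 = 91/909.
Combined Bayes factor of the evidence already in hand = 12 × 1.7 = 20.4.
Odds after that evidence = (91/909) × 20.4 = 3094/1515.
Target odds = 0.99/0.01 = 99.
Need 4ⁿ ≥ 99 ÷ (3094/1515) = 149985/3094.
4² = 16 falls short of 149985/3094 but 4³ = 64 reaches it, so n = 3.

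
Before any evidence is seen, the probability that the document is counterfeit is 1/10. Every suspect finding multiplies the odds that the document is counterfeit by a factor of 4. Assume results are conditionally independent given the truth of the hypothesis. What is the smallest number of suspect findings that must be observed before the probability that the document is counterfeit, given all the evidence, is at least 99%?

5

Prior odds = 0.1/0.9 = 1/9.
Likelihood ratio per suspect finding = 4.
Target posterior odds = 0.99/0.01 = 99.
Require 4ⁿ ≥ 99 ÷ (1/9) = 891.
4⁴ = 256 falls short of 891 but 4⁵ = 1024 reaches it, so n = 5.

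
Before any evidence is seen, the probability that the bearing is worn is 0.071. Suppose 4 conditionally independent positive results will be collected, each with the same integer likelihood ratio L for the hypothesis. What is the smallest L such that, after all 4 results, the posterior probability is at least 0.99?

6

Prior odds = 0.071/0.929 = 71/929.
Target odds = 0.99/0.01 = 99.
Need L⁴ ≥ 99 ÷ (71/929) = 91971/71.
5⁴ = 625 < 91971/71 ≤ 1296 = 6⁴, so L = 6.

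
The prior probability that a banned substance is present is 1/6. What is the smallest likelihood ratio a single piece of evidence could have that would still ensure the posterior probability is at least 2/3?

Prior odds = (1/6)/(5/6) = 0.2.
Target odds = (2/3)/(1/3) = 2.
Required Bayes factor = 2 ÷ 0.2 = 10.

10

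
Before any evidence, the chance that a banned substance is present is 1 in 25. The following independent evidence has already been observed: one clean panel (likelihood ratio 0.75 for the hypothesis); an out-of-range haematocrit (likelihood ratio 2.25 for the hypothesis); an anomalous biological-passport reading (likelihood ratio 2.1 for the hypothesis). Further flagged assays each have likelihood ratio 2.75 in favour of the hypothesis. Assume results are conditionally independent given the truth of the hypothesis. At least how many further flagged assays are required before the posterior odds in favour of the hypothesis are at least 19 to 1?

5

Prior odds = 0.04/0.96 = 1/24.
Combined Bayes factor of the evidence already in hand = 0.75 × 2.25 × 2.1 = 3.54375.
Odds after that evidence = (1/24) × 3.54375 = 0.14765625.
Target odds = 19.
Need 2.75ⁿ ≥ 19 ÷ 0.14765625 = 24320/189.
2.75⁴ = 57.19140625 falls short of 24320/189 but 2.75⁵ = 161051/1024 reaches it, so n = 5.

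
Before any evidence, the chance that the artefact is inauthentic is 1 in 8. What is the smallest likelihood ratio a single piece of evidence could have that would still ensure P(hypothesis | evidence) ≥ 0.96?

168

Prior odds = 0.125/0.875 = 1/7.
Target odds = 0.96/0.04 = 24.
Required Bayes factor = 24 ÷ (1/7) = 168.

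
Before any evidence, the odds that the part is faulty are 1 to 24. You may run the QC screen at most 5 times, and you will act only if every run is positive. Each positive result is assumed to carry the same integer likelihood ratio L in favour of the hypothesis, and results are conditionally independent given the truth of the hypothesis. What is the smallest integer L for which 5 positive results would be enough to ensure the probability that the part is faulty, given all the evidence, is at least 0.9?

3

Prior odds = 1/24.
Target odds = 0.9/0.1 = 9.
Need L⁵ ≥ 9 ÷ (1/24) = 216.
2⁵ = 32 < 216 ≤ 243 = 3⁵, so L = 3.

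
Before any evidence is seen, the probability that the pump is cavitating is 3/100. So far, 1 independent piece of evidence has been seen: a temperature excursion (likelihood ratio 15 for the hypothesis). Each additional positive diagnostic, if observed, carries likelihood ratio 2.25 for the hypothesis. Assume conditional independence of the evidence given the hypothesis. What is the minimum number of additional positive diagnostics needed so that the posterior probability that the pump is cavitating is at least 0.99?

7

Prior odds = 0.03/0.97 = 3/97.
Bayes factor of the evidence already in hand = 15.
Odds after that evidence = (3/97) × 15 = 45/97.
Target odds = 0.99/0.01 = 99.
Need 2.25ⁿ ≥ 99 ÷ (45/97) = 213.4.
2.25⁶ = 531441/4096 falls short of 213.4 but 2.25⁷ = 4782969/16384 reaches it, so n = 7.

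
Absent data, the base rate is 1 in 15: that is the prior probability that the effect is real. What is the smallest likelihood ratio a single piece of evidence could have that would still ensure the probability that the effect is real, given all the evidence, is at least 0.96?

Prior odds = (1/15)/(14/15) = 1/14.
Target odds = 0.96/0.04 = 24.
Required Bayes factor = 24 ÷ (1/14) = 336.

336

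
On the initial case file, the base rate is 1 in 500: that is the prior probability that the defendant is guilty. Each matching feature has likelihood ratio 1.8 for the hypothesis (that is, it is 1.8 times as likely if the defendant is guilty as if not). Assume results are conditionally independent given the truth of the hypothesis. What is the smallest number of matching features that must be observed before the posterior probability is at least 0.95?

Prior odds = 0.002/0.998 = 1/499.
Likelihood ratio per matching feature = 1.8.
Target odds: 0.95 ÷ 0.05 = 19.
Require 1.8ⁿ ≥ 19 ÷ (1/499) = 9481.
1.8¹⁵ ≈6746.64 falls short of 9481 but 1.8¹⁶ ≈12144 reaches it, so n = 16.

16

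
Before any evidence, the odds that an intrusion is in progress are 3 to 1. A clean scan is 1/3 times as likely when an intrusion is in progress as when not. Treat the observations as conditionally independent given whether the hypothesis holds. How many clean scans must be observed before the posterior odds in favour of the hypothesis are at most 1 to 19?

4

Prior odds = 3.
Likelihood ratio per clean scan = 1/3.
Target odds = 1/19.
Require (1/3)ⁿ ≤ 1/19 ÷ 3 = 1/57.
(1/3)³ = 1/27 is still above 1/57 but (1/3)⁴ = 1/81 is at or below it, so n = 4.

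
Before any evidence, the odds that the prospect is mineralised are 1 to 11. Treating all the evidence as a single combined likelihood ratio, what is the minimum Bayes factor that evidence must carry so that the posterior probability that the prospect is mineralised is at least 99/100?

1089

Prior odds = 1/11.
Target odds = 0.99/0.01 = 99.
Required Bayes factor = 99 ÷ (1/11) = 1089.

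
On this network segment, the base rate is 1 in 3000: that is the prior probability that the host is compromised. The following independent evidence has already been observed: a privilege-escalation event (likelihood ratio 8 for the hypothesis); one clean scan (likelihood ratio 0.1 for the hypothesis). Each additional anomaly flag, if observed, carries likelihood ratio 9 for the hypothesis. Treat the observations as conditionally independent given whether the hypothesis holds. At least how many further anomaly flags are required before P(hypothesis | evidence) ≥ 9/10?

5

Prior odds = (1/3000)/(2999/3000) = 1/2999.
Combined Bayes factor of the evidence already in hand = 8 × 0.1 = 0.8.
Odds after that evidence = (1/2999) × 0.8 = 4/14995.
Target odds = 0.9/0.1 = 9.
Need 9ⁿ ≥ 9 ÷ (4/14995) = 33738.75.
9⁴ = 6561 falls short of 33738.75 but 9⁵ = 59049 reaches it, so n = 5.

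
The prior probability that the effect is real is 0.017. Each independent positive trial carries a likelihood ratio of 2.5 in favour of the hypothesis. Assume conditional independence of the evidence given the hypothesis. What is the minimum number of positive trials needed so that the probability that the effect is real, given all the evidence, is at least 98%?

Prior odds: 0.017 ÷ 0.983 = 17/983.
Likelihood ratio per positive trial = 2.5.
Target posterior odds = 0.98/0.02 = 49.
Need (17/983) × 2.5ⁿ ≥ 49, i.e. 2.5ⁿ ≥ 48167/17.
2.5⁸ = 390625/256 falls short of 48167/17 but 2.5⁹ = 1953125/512 reaches it, so n = 9.

9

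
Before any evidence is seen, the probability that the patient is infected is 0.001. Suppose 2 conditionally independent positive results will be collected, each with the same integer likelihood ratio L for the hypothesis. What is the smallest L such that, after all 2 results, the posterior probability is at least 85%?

Prior odds = 0.001/0.999 = 1/999.
Target odds = 0.85/0.15 = 17/3.
Need L² ≥ 17/3 ÷ (1/999) = 5661.
75² = 5625 < 5661 ≤ 5776 = 76², so L = 76.

76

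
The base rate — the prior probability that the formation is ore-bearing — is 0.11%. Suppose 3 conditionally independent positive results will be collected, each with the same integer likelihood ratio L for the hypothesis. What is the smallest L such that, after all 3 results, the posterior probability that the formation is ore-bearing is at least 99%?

45

Prior odds = 0.0011/0.9989 = 11/9989.
Target odds = 0.99/0.01 = 99.
Need L³ ≥ 99 ÷ (11/9989) = 89901.
44³ = 85184 < 89901 ≤ 91125 = 45³, so L = 45.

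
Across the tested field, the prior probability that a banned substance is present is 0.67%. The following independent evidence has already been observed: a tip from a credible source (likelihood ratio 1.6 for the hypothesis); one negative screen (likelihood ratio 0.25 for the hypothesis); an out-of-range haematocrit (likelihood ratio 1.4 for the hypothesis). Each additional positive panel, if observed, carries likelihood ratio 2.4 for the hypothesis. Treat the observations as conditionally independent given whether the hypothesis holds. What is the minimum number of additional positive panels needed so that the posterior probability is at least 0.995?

Prior odds = 0.0067/0.9933 = 67/9933.
Combined Bayes factor of the evidence already in hand = 1.6 × 0.25 × 1.4 = 0.56.
Odds after that evidence = (67/9933) × 0.56 = 134/35475.
Target odds = 0.995/0.005 = 199.
Need 2.4ⁿ ≥ 199 ÷ (134/35475) = 7059525/134.
2.4¹² ≈36520.3 falls short of 7059525/134 but 2.4¹³ ≈87648.8 reaches it, so n = 13.

13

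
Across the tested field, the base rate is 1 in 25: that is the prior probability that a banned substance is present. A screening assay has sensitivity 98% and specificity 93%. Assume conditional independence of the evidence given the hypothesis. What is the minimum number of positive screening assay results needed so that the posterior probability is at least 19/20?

3

Prior odds = 0.04/0.96 = 1/24.
False-positive rate = 1 − 0.93 = 0.07; likelihood ratio of a positive = 0.98/0.07 = 14.
Target posterior odds = 0.95/0.05 = 19.
Need (1/24) × 14ⁿ ≥ 19, i.e. 14ⁿ ≥ 456.
14² = 196 falls short of 456 but 14³ = 2744 reaches it, so n = 3.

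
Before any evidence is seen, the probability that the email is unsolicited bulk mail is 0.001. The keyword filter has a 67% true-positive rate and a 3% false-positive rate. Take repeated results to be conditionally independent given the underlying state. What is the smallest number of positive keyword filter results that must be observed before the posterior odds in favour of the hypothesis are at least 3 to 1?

Prior odds: 0.001 ÷ 0.999 = 1/999.
Likelihood ratio of a positive result = 0.67/0.03 = 67/3.
Target odds = 3.
Need (1/999) × (67/3)ⁿ ≥ 3, i.e. (67/3)ⁿ ≥ 2997.
(67/3)² = 4489/9 falls short of 2997 but (67/3)³ = 300763/27 reaches it, so n = 3.

3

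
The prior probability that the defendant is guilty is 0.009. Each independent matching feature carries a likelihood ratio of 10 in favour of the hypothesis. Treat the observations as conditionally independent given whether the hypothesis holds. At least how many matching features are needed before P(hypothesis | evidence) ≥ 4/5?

3

Prior odds: 0.009 ÷ 0.991 = 9/991.
Likelihood ratio per matching feature = 10.
Target odds: 0.8 ÷ 0.2 = 4.
Require 10ⁿ ≥ 4 ÷ (9/991) = 3964/9.
10² = 100 falls short of 3964/9 but 10³ = 1000 reaches it, so n = 3.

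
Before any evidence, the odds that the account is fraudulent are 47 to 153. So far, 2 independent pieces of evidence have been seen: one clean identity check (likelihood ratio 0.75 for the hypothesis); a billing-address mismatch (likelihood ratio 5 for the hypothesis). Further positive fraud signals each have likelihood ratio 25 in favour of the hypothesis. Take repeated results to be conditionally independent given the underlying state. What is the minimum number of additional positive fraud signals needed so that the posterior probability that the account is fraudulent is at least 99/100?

2

Prior odds = 47/153.
Combined Bayes factor of the evidence already in hand = 0.75 × 5 = 3.75.
Odds after that evidence = (47/153) × 3.75 = 235/204.
Target odds = 0.99/0.01 = 99.
Need 25ⁿ ≥ 99 ÷ (235/204) = 20196/235.
25¹ = 25 falls short of 20196/235 but 25² = 625 reaches it, so n = 2.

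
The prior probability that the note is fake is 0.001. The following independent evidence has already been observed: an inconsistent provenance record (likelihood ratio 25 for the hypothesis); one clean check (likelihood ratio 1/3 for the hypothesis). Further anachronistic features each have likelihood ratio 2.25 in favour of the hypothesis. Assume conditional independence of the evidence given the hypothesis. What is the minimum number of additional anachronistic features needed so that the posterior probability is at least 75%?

8

Prior odds = 0.001/0.999 = 1/999.
Combined Bayes factor of the evidence already in hand = 25 × (1/3) = 25/3.
Odds after that evidence = (1/999) × 25/3 = 25/2997.
Target odds = 0.75/0.25 = 3.
Need 2.25ⁿ ≥ 3 ÷ (25/2997) = 359.64.
2.25⁷ = 4782969/16384 falls short of 359.64 but 2.25⁸ = 43046721/65536 reaches it, so n = 8.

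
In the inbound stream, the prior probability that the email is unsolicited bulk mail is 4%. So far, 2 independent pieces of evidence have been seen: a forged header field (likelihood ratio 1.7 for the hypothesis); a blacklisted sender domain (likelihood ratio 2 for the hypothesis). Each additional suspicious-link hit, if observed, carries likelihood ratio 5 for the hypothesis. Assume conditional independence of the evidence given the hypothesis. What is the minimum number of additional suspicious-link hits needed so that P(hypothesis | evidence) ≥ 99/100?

Prior odds = 0.04/0.96 = 1/24.
Combined Bayes factor of the evidence already in hand = 1.7 × 2 = 3.4.
Odds after that evidence = (1/24) × 3.4 = 17/120.
Target odds = 0.99/0.01 = 99.
Need 5ⁿ ≥ 99 ÷ (17/120) = 11880/17.
5⁴ = 625 falls short of 11880/17 but 5⁵ = 3125 reaches it, so n = 5.

5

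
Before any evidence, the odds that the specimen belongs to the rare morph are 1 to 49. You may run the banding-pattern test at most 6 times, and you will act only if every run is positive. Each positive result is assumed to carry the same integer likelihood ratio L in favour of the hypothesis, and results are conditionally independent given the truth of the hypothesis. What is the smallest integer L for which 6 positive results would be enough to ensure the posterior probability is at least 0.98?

4

Prior odds = 1/49.
Target odds = 0.98/0.02 = 49.
Need L⁶ ≥ 49 ÷ (1/49) = 2401.
3⁶ = 729 < 2401 ≤ 4096 = 4⁶, so L = 4.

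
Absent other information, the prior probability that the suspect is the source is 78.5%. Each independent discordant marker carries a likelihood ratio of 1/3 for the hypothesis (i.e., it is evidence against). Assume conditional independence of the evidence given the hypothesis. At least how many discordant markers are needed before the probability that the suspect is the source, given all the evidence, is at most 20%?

Prior odds: 0.785 ÷ 0.215 = 157/43.
Likelihood ratio per discordant marker = 1/3.
Target odds: 0.2 ÷ 0.8 = 0.25.
Require (1/3)ⁿ ≤ 0.25 ÷ (157/43) = 43/628.
(1/3)² = 1/9 is still above 43/628 but (1/3)³ = 1/27 is at or below it, so n = 3.

3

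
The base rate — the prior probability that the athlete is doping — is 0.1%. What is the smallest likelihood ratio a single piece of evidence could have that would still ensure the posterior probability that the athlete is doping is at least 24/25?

23976

Prior odds = 0.001/0.999 = 1/999.
Target odds = 0.96/0.04 = 24.
Required Bayes factor = 24 ÷ (1/999) = 23976.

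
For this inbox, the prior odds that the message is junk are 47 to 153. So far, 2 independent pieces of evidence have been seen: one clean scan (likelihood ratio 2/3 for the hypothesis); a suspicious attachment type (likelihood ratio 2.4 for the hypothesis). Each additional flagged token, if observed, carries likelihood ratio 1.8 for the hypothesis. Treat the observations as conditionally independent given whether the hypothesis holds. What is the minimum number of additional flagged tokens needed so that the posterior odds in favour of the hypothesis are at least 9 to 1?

5

Prior odds = 47/153.
Combined Bayes factor of the evidence already in hand = (2/3) × 2.4 = 1.6.
Odds after that evidence = (47/153) × 1.6 = 376/765.
Target odds = 9.
Need 1.8ⁿ ≥ 9 ÷ (376/765) = 6885/376.
1.8⁴ = 10.4976 falls short of 6885/376 but 1.8⁵ = 18.89568 reaches it, so n = 5.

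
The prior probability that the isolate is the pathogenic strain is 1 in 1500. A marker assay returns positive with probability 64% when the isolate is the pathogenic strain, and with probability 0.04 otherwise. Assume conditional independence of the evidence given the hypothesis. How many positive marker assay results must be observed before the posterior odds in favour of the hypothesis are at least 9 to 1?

Prior odds: (1/1500) ÷ (1499/1500) = 1/1499.
Likelihood ratio of a positive result = 0.64/0.04 = 16.
Target odds = 9.
Need (1/1499) × 16ⁿ ≥ 9, i.e. 16ⁿ ≥ 13491.
16³ = 4096 falls short of 13491 but 16⁴ = 65536 reaches it, so n = 4.

4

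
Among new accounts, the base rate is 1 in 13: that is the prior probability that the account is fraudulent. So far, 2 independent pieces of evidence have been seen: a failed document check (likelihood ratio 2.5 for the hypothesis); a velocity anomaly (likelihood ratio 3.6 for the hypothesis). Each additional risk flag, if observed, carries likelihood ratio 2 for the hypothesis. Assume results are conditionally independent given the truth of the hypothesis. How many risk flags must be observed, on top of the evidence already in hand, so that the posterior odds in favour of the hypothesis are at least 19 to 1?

5

Prior odds = (1/13)/(12/13) = 1/12.
Combined Bayes factor of the evidence already in hand = 2.5 × 3.6 = 9.
Odds after that evidence = (1/12) × 9 = 0.75.
Target odds = 19.
Need 2ⁿ ≥ 19 ÷ 0.75 = 76/3.
2⁴ = 16 falls short of 76/3 but 2⁵ = 32 reaches it, so n = 5.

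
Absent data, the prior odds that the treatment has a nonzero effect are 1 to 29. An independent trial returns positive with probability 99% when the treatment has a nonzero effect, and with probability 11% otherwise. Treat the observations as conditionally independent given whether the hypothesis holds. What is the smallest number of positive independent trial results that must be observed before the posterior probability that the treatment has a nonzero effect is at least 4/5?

Prior odds = 1/29.
Likelihood ratio of a positive result = 0.99/0.11 = 9.
Target odds: 0.8 ÷ 0.2 = 4.
Require 9ⁿ ≥ 4 ÷ (1/29) = 116.
9² = 81 falls short of 116 but 9³ = 729 reaches it, so n = 3.

3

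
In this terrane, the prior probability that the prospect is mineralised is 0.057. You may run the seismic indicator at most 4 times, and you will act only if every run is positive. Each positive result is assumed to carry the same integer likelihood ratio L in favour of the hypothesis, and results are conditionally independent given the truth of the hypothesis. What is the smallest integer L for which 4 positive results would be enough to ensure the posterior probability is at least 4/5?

3

Prior odds = 0.057/0.943 = 57/943.
Target odds = 0.8/0.2 = 4.
Need L⁴ ≥ 4 ÷ (57/943) = 3772/57.
2⁴ = 16 < 3772/57 ≤ 81 = 3⁴, so L = 3.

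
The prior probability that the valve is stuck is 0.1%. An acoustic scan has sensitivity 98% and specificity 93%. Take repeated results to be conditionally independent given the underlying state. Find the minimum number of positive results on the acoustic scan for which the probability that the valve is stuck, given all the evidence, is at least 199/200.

Prior odds = 0.001/0.999 = 1/999.
False-positive rate = 1 − 0.93 = 0.07; likelihood ratio of a positive = 0.98/0.07 = 14.
Target posterior odds = 0.995/0.005 = 199.
Require 14ⁿ ≥ 199 ÷ (1/999) = 198801.
14⁴ = 38416 falls short of 198801 but 14⁵ = 537824 reaches it, so n = 5.

5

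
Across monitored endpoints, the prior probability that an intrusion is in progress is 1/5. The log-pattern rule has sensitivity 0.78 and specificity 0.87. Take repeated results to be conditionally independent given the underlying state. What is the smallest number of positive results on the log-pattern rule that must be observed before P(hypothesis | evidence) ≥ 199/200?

4

Prior odds: 0.2 ÷ 0.8 = 0.25.
False-positive rate = 1 − 0.87 = 0.13; likelihood ratio of a positive = 0.78/0.13 = 6.
Target odds: 0.995 ÷ 0.005 = 199.
Require 6ⁿ ≥ 199 ÷ 0.25 = 796.
6³ = 216 falls short of 796 but 6⁴ = 1296 reaches it, so n = 4.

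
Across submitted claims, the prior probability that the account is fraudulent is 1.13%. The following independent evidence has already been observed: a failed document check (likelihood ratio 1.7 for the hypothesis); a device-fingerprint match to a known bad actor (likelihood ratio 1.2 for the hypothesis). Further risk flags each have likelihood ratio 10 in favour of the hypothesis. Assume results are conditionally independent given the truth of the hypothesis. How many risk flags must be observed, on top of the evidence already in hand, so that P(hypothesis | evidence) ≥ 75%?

Prior odds = 0.0113/0.9887 = 113/9887.
Combined Bayes factor of the evidence already in hand = 1.7 × 1.2 = 2.04.
Odds after that evidence = (113/9887) × 2.04 = 5763/247175.
Target odds = 0.75/0.25 = 3.
Need 10ⁿ ≥ 3 ÷ (5763/247175) = 247175/1921.
10² = 100 falls short of 247175/1921 but 10³ = 1000 reaches it, so n = 3.

3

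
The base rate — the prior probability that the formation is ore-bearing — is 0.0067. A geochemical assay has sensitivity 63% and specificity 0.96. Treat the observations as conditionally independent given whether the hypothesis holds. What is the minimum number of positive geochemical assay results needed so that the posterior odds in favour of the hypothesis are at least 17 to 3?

Prior odds: 0.0067 ÷ 0.9933 = 67/9933.
False-positive rate = 1 − 0.96 = 0.04; likelihood ratio of a positive = 0.63/0.04 = 15.75.
Target odds = 17/3.
Need (67/9933) × 15.75ⁿ ≥ 17/3, i.e. 15.75ⁿ ≥ 56287/67.
15.75² = 248.0625 falls short of 56287/67 but 15.75³ = 3906.984375 reaches it, so n = 3.

3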